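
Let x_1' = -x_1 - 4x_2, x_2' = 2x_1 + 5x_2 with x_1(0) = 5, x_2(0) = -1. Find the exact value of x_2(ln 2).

A = [[-1,-4],[2,5]]; eigenvalues λ = 3, 1.
Eigenvectors: (-1,1) for λ=3, (2,-1) for λ=1.
From the initial condition, c_1 = 3, c_2 = 4.
x_2(ln 2) = (3)(2^3)(1) + (4)(2^1)(-1) = 16.

16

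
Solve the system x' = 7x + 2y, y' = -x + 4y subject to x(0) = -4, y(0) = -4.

Coefficient matrix A = [[7, 2], [-1, 4]].
Characteristic polynomial det(A - λI) = λ^2 - 11λ + 30 = 0.
Eigenvalues λ = 6, 5.
For λ=6: (A-λI) row 1 is [1, 2], so an eigenvector is (2, -1).
For λ=5: (A-λI) row 1 is [2, 2], so an eigenvector is (-1, 1).
General solution: c_1e^(6t)(2,-1) + c_2e^(5t)(-1,1).
Applying x(0)=-4, y(0)=-4 gives c_1=-8, c_2=-12.

x(t) = -16e^(6t) + 12e^(5t), y(t) = 8e^(6t) - 12e^(5t)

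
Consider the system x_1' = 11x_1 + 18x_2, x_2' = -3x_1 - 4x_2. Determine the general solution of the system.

x_1(t) = -2K_1e^(2t) - 3K_2e^(5t), x_2(t) = K_1e^(2t) + K_2e^(5t)

Coefficient matrix A = [[11, 18], [-3, -4]].
Characteristic polynomial det(A - λI) = λ^2 - 7λ + 10 = 0.
Eigenvalues λ = 2, 5.
For λ=2: (A-λI) row 1 is [9, 18], so an eigenvector is (-2, 1).
For λ=5: (A-λI) row 1 is [6, 18], so an eigenvector is (-3, 1).
General solution: K_1e^(2t)(-2,1) + K_2e^(5t)(-3,1).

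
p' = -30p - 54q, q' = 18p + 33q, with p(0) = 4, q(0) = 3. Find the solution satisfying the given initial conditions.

Coefficient matrix A = [[-30, -54], [18, 33]].
Characteristic polynomial det(A - λI) = λ^2 - 3λ - 18 = 0.
Eigenvalues λ = -3, 6.
For λ=-3: (A-λI) row 1 is [-27, -54], so an eigenvector is (-2, 1).
For λ=6: (A-λI) row 1 is [-36, -54], so an eigenvector is (-3, 2).
General solution: C_1e^(-3t)(-2,1) + C_2e^(6t)(-3,2).
Applying p(0)=4, q(0)=3 gives C_1=-17, C_2=10.

p(t) = -30e^(6t) + 34e^(-3t), q(t) = 20e^(6t) - 17e^(-3t)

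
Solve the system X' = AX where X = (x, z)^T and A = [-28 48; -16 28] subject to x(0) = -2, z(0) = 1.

Coefficient matrix A = [[-28, 48], [-16, 28]].
Characteristic polynomial det(A - λI) = λ^2 - 16 = 0.
Eigenvalues λ = 4, -4.
For λ=4: (A-λI) row 1 is [-32, 48], so an eigenvector is (-3, -2).
For λ=-4: (A-λI) row 1 is [-24, 48], so an eigenvector is (2, 1).
General solution: c_1e^(4t)(-3,-2) + c_2e^(-4t)(2,1).
Applying x(0)=-2, z(0)=1 gives c_1=-4, c_2=-7.

x(t) = 12e^(4t) - 14e^(-4t), z(t) = 8e^(4t) - 7e^(-4t)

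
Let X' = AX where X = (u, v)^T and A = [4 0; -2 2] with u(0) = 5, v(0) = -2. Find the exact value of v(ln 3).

-378

A = [[4,0],[-2,2]]; eigenvalues λ = 2, 4.
Eigenvectors: (0,-1) for λ=2, (1,-1) for λ=4.
From the initial condition, c_1 = -3, c_2 = 5.
v(ln 3) = (-3)(3^2)(-1) + (5)(3^4)(-1) = -378.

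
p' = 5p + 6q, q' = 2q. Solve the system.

p(t) = -2c_1e^(2t) - c_2e^(5t), q(t) = c_1e^(2t)

Coefficient matrix A = [[5, 6], [0, 2]].
Characteristic polynomial det(A - λI) = λ^2 - 7λ + 10 = 0.
Eigenvalues λ = 2, 5.
For λ=2: (A-λI) row 1 is [3, 6], so an eigenvector is (-2, 1).
For λ=5: (A-λI) row 1 is [0, 6], so an eigenvector is (-1, 0).
General solution: c_1e^(2t)(-2,1) + c_2e^(5t)(-1,0).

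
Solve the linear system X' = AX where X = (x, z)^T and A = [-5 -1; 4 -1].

Coefficient matrix A = [[-5, -1], [4, -1]].
Characteristic polynomial det(A - λI) = λ^2 + 6λ + 9 = 0.
Single eigenvalue λ = -3 with algebraic multiplicity 2.
Eigenvector v = (1,-2); generalized eigenvector w with (A-λI)w=v is (0,-1).
General solution: e^(-3t)[C_1·v + C_2·(t·v + w)].

x(t) = C_1e^(-3t) + C_2te^(-3t), z(t) = -2C_1e^(-3t) - 2C_2te^(-3t) - C_2e^(-3t)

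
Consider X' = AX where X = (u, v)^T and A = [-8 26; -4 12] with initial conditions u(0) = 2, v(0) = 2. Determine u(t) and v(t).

Coefficient matrix A = [[-8, 26], [-4, 12]].
Characteristic polynomial det(A - λI) = λ^2 - 4λ + 8 = 0.
Eigenvalues λ = 2 ± 2i (complex conjugate pair).
For λ=2+2i: an eigenvector is (2,1) - i(3,1) = (2 - 3i, 1 - i).
A real fundamental pair from Re and Im of e^((2+2i)t)v: X_1 = e^(2t)(cos(2t)·(2,1) + sin(2t)·(3,1)), X_2 = e^(2t)(sin(2t)·(2,1) - cos(2t)·(3,1)).
General solution: K_1X_1 + K_2X_2.
Applying u(0)=2, v(0)=2 gives K_1=4, K_2=2.

u(t) = 16e^(2t)sin(2t) + 2e^(2t)cos(2t), v(t) = 6e^(2t)sin(2t) + 2e^(2t)cos(2t)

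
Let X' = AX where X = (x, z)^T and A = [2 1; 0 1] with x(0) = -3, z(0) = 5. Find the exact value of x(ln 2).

-2

A = [[2,1],[0,1]]; eigenvalues λ = 1, 2.
Eigenvectors: (-1,1) for λ=1, (-1,0) for λ=2.
From the initial condition, c_1 = 5, c_2 = -2.
x(ln 2) = (5)(2^1)(-1) + (-2)(2^2)(-1) = -2.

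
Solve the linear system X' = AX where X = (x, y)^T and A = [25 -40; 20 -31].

Coefficient matrix A = [[25, -40], [20, -31]].
Characteristic polynomial det(A - λI) = λ^2 + 6λ + 25 = 0.
Eigenvalues λ = -3 ± 4i (complex conjugate pair).
For λ=-3+4i: an eigenvector is (-1,-1) - i(3,2) = (-1 - 3i, -1 - 2i).
A real fundamental pair from Re and Im of e^((-3+4i)t)v: X_1 = e^(-3t)(cos(4t)·(-1,-1) + sin(4t)·(3,2)), X_2 = e^(-3t)(sin(4t)·(-1,-1) - cos(4t)·(3,2)).
General solution: K_1X_1 + K_2X_2.

x(t) = 3K_1e^(-3t)sin(4t) - K_1e^(-3t)cos(4t) - K_2e^(-3t)sin(4t) - 3K_2e^(-3t)cos(4t), y(t) = 2K_1e^(-3t)sin(4t) - K_1e^(-3t)cos(4t) - K_2e^(-3t)sin(4t) - 2K_2e^(-3t)cos(4t)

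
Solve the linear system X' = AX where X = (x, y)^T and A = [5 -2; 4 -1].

x(t) = K_1e^(3t) - K_2e^(t), y(t) = K_1e^(3t) - 2K_2e^(t)

Coefficient matrix A = [[5, -2], [4, -1]].
Characteristic polynomial det(A - λI) = λ^2 - 4λ + 3 = 0.
Eigenvalues λ = 3, 1.
For λ=3: (A-λI) row 1 is [2, -2], so an eigenvector is (1, 1).
For λ=1: (A-λI) row 1 is [4, -2], so an eigenvector is (-1, -2).
General solution: K_1e^(3t)(1,1) + K_2e^(t)(-1,-2).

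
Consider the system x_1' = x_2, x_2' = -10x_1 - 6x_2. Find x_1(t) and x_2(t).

Coefficient matrix A = [[0, 1], [-10, -6]].
Characteristic polynomial det(A - λI) = λ^2 + 6λ + 10 = 0.
Eigenvalues λ = -3 ± i (complex conjugate pair).
For λ=-3+i: an eigenvector is (1,-3) - i(0,-1) = (1, -3 + i).
A real fundamental pair from Re and Im of e^((-3+i)t)v: X_1 = e^(-3t)(cos(t)·(1,-3) + sin(t)·(0,-1)), X_2 = e^(-3t)(sin(t)·(1,-3) - cos(t)·(0,-1)).
General solution: C_1X_1 + C_2X_2.

x_1(t) = C_1e^(-3t)cos(t) + C_2e^(-3t)sin(t), x_2(t) = -C_1e^(-3t)sin(t) - 3C_1e^(-3t)cos(t) - 3C_2e^(-3t)sin(t) + C_2e^(-3t)cos(t)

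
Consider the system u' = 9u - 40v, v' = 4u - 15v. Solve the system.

Coefficient matrix A = [[9, -40], [4, -15]].
Characteristic polynomial det(A - λI) = λ^2 + 6λ + 25 = 0.
Eigenvalues λ = -3 ± 4i (complex conjugate pair).
For λ=-3+4i: an eigenvector is (3,1) - i(-1,0) = (3 + i, 1).
A real fundamental pair from Re and Im of e^((-3+4i)t)v: X_1 = e^(-3t)(cos(4t)·(3,1) + sin(4t)·(-1,0)), X_2 = e^(-3t)(sin(4t)·(3,1) - cos(4t)·(-1,0)).
General solution: K_1X_1 + K_2X_2.

u(t) = -K_1e^(-3t)sin(4t) + 3K_1e^(-3t)cos(4t) + 3K_2e^(-3t)sin(4t) + K_2e^(-3t)cos(4t), v(t) = K_1e^(-3t)cos(4t) + K_2e^(-3t)sin(4t)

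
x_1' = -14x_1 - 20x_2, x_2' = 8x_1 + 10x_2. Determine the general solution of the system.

x_1(t) = C_1e^(-2t)sin(4t) - 2C_1e^(-2t)cos(4t) - 2C_2e^(-2t)sin(4t) - C_2e^(-2t)cos(4t), x_2(t) = -C_1e^(-2t)sin(4t) + C_1e^(-2t)cos(4t) + C_2e^(-2t)sin(4t) + C_2e^(-2t)cos(4t)

Coefficient matrix A = [[-14, -20], [8, 10]].
Characteristic polynomial det(A - λI) = λ^2 + 4λ + 20 = 0.
Eigenvalues λ = -2 ± 4i (complex conjugate pair).
For λ=-2+4i: an eigenvector is (-2,1) - i(1,-1) = (-2 - i, 1 + i).
A real fundamental pair from Re and Im of e^((-2+4i)t)v: X_1 = e^(-2t)(cos(4t)·(-2,1) + sin(4t)·(1,-1)), X_2 = e^(-2t)(sin(4t)·(-2,1) - cos(4t)·(1,-1)).
General solution: C_1X_1 + C_2X_2.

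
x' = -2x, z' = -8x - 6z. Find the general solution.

x(t) = -c_2e^(-2t), z(t) = -c_1e^(-6t) + 2c_2e^(-2t)

Coefficient matrix A = [[-2, 0], [-8, -6]].
Characteristic polynomial det(A - λI) = λ^2 + 8λ + 12 = 0.
Eigenvalues λ = -6, -2.
For λ=-6: (A-λI) row 1 is [4, 0], so an eigenvector is (0, -1).
For λ=-2: (A-λI) row 2 is [-8, -4], so an eigenvector is (-1, 2).
General solution: c_1e^(-6t)(0,-1) + c_2e^(-2t)(-1,2).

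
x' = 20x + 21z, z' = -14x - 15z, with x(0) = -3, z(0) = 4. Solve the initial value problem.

Coefficient matrix A = [[20, 21], [-14, -15]].
Characteristic polynomial det(A - λI) = λ^2 - 5λ - 6 = 0.
Eigenvalues λ = 6, -1.
For λ=6: (A-λI) row 1 is [14, 21], so an eigenvector is (-3, 2).
For λ=-1: (A-λI) row 1 is [21, 21], so an eigenvector is (1, -1).
General solution: c_1e^(6t)(-3,2) + c_2e^(-t)(1,-1).
Applying x(0)=-3, z(0)=4 gives c_1=-1, c_2=-6.

x(t) = 3e^(6t) - 6e^(-t), z(t) = -2e^(6t) + 6e^(-t)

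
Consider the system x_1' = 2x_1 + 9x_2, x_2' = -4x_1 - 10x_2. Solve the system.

Coefficient matrix A = [[2, 9], [-4, -10]].
Characteristic polynomial det(A - λI) = λ^2 + 8λ + 16 = 0.
Single eigenvalue λ = -4 with algebraic multiplicity 2.
Eigenvector v = (3,-2); generalized eigenvector w with (A-λI)w=v is (-1,1).
General solution: e^(-4t)[c_1·v + c_2·(t·v + w)].

x_1(t) = 3c_1e^(-4t) + 3c_2te^(-4t) - c_2e^(-4t), x_2(t) = -2c_1e^(-4t) - 2c_2te^(-4t) + c_2e^(-4t)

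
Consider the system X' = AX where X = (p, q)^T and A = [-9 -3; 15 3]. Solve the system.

Coefficient matrix A = [[-9, -3], [15, 3]].
Characteristic polynomial det(A - λI) = λ^2 + 6λ + 18 = 0.
Eigenvalues λ = -3 ± 3i (complex conjugate pair).
For λ=-3+3i: an eigenvector is (0,1) - i(-1,2) = (0 + i, 1 - 2i).
A real fundamental pair from Re and Im of e^((-3+3i)t)v: X_1 = e^(-3t)(cos(3t)·(0,1) + sin(3t)·(-1,2)), X_2 = e^(-3t)(sin(3t)·(0,1) - cos(3t)·(-1,2)).
General solution: C_1X_1 + C_2X_2.

p(t) = -C_1e^(-3t)sin(3t) + C_2e^(-3t)cos(3t), q(t) = 2C_1e^(-3t)sin(3t) + C_1e^(-3t)cos(3t) + C_2e^(-3t)sin(3t) - 2C_2e^(-3t)cos(3t)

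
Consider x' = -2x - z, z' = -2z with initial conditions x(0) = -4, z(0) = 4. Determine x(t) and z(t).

x(t) = -4te^(-2t) - 4e^(-2t), z(t) = 4e^(-2t)

Coefficient matrix A = [[-2, -1], [0, -2]].
Characteristic polynomial det(A - λI) = λ^2 + 4λ + 4 = 0.
Single eigenvalue λ = -2 with algebraic multiplicity 2.
Eigenvector v = (1,0); generalized eigenvector w with (A-λI)w=v is (1,-1).
General solution: e^(-2t)[C_1·v + C_2·(t·v + w)].
Applying x(0)=-4, z(0)=4 gives C_1=0, C_2=-4.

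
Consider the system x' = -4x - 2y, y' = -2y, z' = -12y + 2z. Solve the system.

x(t) = -C_2e^(-2t) + C_3e^(-4t), y(t) = C_2e^(-2t), z(t) = C_1e^(2t) + 3C_2e^(-2t)

Coefficient matrix A = [[-4, -2, 0], [0, -2, 0], [0, -12, 2]].
det(A - λI) = 0 gives eigenvalues λ = 2, -2, -4.
For λ=2: eigenvector (0,0,1).
For λ=-2: eigenvector (-1,1,3).
For λ=-4: eigenvector (1,0,0).
General solution: C_1e^(2t)(0,0,1) + C_2e^(-2t)(-1,1,3) + C_3e^(-4t)(1,0,0).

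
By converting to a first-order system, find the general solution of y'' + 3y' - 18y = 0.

Let x_1 = y, x_2 = y'. Then x_1' = x_2 and x_2' = 18x_1 - 3x_2.
A = [[0,1],[18,-3]]; det(A-λI) = λ^2 + 3λ - 18.
Eigenvalues λ = 3, -6 with eigenvectors (1,3), (1,-6).

y(t) = K_1e^(3t) + K_2e^(-6t)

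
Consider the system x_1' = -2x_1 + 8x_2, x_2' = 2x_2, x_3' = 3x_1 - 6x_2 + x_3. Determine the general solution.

x_1(t) = 2C_1e^(2t) - C_3e^(-2t), x_2(t) = C_1e^(2t), x_3(t) = C_2e^(t) + C_3e^(-2t)

Coefficient matrix A = [[-2, 8, 0], [0, 2, 0], [3, -6, 1]].
det(A - λI) = 0 gives eigenvalues λ = 2, 1, -2.
For λ=2: eigenvector (2,1,0).
For λ=1: eigenvector (0,0,1).
For λ=-2: eigenvector (-1,0,1).
General solution: C_1e^(2t)(2,1,0) + C_2e^(t)(0,0,1) + C_3e^(-2t)(-1,0,1).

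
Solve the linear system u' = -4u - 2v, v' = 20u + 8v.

u(t) = K_1e^(2t)sin(2t) - K_2e^(2t)cos(2t), v(t) = -3K_1e^(2t)sin(2t) - K_1e^(2t)cos(2t) - K_2e^(2t)sin(2t) + 3K_2e^(2t)cos(2t)

Coefficient matrix A = [[-4, -2], [20, 8]].
Characteristic polynomial det(A - λI) = λ^2 - 4λ + 8 = 0.
Eigenvalues λ = 2 ± 2i (complex conjugate pair).
For λ=2+2i: an eigenvector is (0,-1) - i(1,-3) = (0 - i, -1 + 3i).
A real fundamental pair from Re and Im of e^((2+2i)t)v: X_1 = e^(2t)(cos(2t)·(0,-1) + sin(2t)·(1,-3)), X_2 = e^(2t)(sin(2t)·(0,-1) - cos(2t)·(1,-3)).
General solution: K_1X_1 + K_2X_2.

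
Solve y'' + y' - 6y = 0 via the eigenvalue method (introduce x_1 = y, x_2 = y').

Let x_1 = y, x_2 = y'. Then x_1' = x_2 and x_2' = 6x_1 - x_2.
A = [[0,1],[6,-1]]; det(A-λI) = λ^2 + λ - 6.
Eigenvalues λ = -3, 2 with eigenvectors (1,-3), (1,2).

y(t) = C_1e^(-3t) + C_2e^(2t)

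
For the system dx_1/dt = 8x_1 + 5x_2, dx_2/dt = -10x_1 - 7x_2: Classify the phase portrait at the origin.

saddle

A = [[8,5],[-10,-7]]; det(A-λI) = λ^2 - λ - 6.
λ = -2, 3: opposite signs.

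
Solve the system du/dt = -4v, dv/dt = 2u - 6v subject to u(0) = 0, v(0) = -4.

u(t) = 8e^(-2t) - 8e^(-4t), v(t) = 4e^(-2t) - 8e^(-4t)

Coefficient matrix A = [[0, -4], [2, -6]].
Characteristic polynomial det(A - λI) = λ^2 + 6λ + 8 = 0.
Eigenvalues λ = -2, -4.
For λ=-2: (A-λI) row 1 is [2, -4], so an eigenvector is (2, 1).
For λ=-4: (A-λI) row 1 is [4, -4], so an eigenvector is (1, 1).
General solution: C_1e^(-2t)(2,1) + C_2e^(-4t)(1,1).
Applying u(0)=0, v(0)=-4 gives C_1=4, C_2=-8.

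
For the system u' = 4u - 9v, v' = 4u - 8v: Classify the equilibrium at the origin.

stable improper node

A = [[4,-9],[4,-8]]; det(A-λI) = λ^2 + 4λ + 4.
repeated λ = -2 with a single eigenvector.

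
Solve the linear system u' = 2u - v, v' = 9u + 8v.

Coefficient matrix A = [[2, -1], [9, 8]].
Characteristic polynomial det(A - λI) = λ^2 - 10λ + 25 = 0.
Single eigenvalue λ = 5 with algebraic multiplicity 2.
Eigenvector v = (1,-3); generalized eigenvector w with (A-λI)w=v is (0,-1).
General solution: e^(5t)[K_1·v + K_2·(t·v + w)].

u(t) = K_1e^(5t) + K_2te^(5t), v(t) = -3K_1e^(5t) - 3K_2te^(5t) - K_2e^(5t)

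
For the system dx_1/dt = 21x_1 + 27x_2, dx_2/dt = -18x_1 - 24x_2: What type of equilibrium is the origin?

saddle

A = [[21,27],[-18,-24]]; det(A-λI) = λ^2 + 3λ - 18.
λ = 3, -6: opposite signs.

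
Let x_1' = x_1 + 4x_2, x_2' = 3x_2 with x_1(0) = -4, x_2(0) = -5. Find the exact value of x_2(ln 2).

A = [[1,4],[0,3]]; eigenvalues λ = 1, 3.
Eigenvectors: (1,0) for λ=1, (-2,-1) for λ=3.
From the initial condition, c_1 = 6, c_2 = 5.
x_2(ln 2) = (6)(2^1)(0) + (5)(2^3)(-1) = -40.

-40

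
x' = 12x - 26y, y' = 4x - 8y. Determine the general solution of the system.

Coefficient matrix A = [[12, -26], [4, -8]].
Characteristic polynomial det(A - λI) = λ^2 - 4λ + 8 = 0.
Eigenvalues λ = 2 ± 2i (complex conjugate pair).
For λ=2+2i: an eigenvector is (-2,-1) - i(3,1) = (-2 - 3i, -1 - i).
A real fundamental pair from Re and Im of e^((2+2i)t)v: X_1 = e^(2t)(cos(2t)·(-2,-1) + sin(2t)·(3,1)), X_2 = e^(2t)(sin(2t)·(-2,-1) - cos(2t)·(3,1)).
General solution: c_1X_1 + c_2X_2.

x(t) = 3c_1e^(2t)sin(2t) - 2c_1e^(2t)cos(2t) - 2c_2e^(2t)sin(2t) - 3c_2e^(2t)cos(2t), y(t) = c_1e^(2t)sin(2t) - c_1e^(2t)cos(2t) - c_2e^(2t)sin(2t) - c_2e^(2t)cos(2t)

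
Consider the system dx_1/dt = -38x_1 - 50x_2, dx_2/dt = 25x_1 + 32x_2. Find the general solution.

x_1(t) = -3K_1e^(-3t)sin(5t) - K_1e^(-3t)cos(5t) - K_2e^(-3t)sin(5t) + 3K_2e^(-3t)cos(5t), x_2(t) = 2K_1e^(-3t)sin(5t) + K_1e^(-3t)cos(5t) + K_2e^(-3t)sin(5t) - 2K_2e^(-3t)cos(5t)

Coefficient matrix A = [[-38, -50], [25, 32]].
Characteristic polynomial det(A - λI) = λ^2 + 6λ + 34 = 0.
Eigenvalues λ = -3 ± 5i (complex conjugate pair).
For λ=-3+5i: an eigenvector is (-1,1) - i(-3,2) = (-1 + 3i, 1 - 2i).
A real fundamental pair from Re and Im of e^((-3+5i)t)v: X_1 = e^(-3t)(cos(5t)·(-1,1) + sin(5t)·(-3,2)), X_2 = e^(-3t)(sin(5t)·(-1,1) - cos(5t)·(-3,2)).
General solution: K_1X_1 + K_2X_2.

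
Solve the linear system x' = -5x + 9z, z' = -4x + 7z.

Coefficient matrix A = [[-5, 9], [-4, 7]].
Characteristic polynomial det(A - λI) = λ^2 - 2λ + 1 = 0.
Single eigenvalue λ = 1 with algebraic multiplicity 2.
Eigenvector v = (3,2); generalized eigenvector w with (A-λI)w=v is (1,1).
General solution: e^(t)[K_1·v + K_2·(t·v + w)].

x(t) = 3K_1e^(t) + 3K_2te^(t) + K_2e^(t), z(t) = 2K_1e^(t) + 2K_2te^(t) + K_2e^(t)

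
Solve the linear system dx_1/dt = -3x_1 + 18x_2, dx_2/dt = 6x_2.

x_1(t) = -C_1e^(-3t) - 2C_2e^(6t), x_2(t) = -C_2e^(6t)

Coefficient matrix A = [[-3, 18], [0, 6]].
Characteristic polynomial det(A - λI) = λ^2 - 3λ - 18 = 0.
Eigenvalues λ = -3, 6.
For λ=-3: (A-λI) row 1 is [0, 18], so an eigenvector is (-1, 0).
For λ=6: (A-λI) row 1 is [-9, 18], so an eigenvector is (-2, -1).
General solution: C_1e^(-3t)(-1,0) + C_2e^(6t)(-2,-1).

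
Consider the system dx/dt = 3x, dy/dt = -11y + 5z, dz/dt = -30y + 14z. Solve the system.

Coefficient matrix A = [[3, 0, 0], [0, -11, 5], [0, -30, 14]].
det(A - λI) = 0 gives eigenvalues λ = 3, 4, -1.
For λ=3: eigenvector (1,0,0).
For λ=4: eigenvector (0,-1,-3).
For λ=-1: eigenvector (0,1,2).
General solution: c_1e^(3t)(1,0,0) + c_2e^(4t)(0,-1,-3) + c_3e^(-t)(0,1,2).

x(t) = c_1e^(3t), y(t) = -c_2e^(4t) + c_3e^(-t), z(t) = -3c_2e^(4t) + 2c_3e^(-t)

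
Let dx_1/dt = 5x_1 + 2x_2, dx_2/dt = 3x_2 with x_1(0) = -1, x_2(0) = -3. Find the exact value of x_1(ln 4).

A = [[5,2],[0,3]]; eigenvalues λ = 5, 3.
Eigenvectors: (-1,0) for λ=5, (-1,1) for λ=3.
From the initial condition, c_1 = 4, c_2 = -3.
x_1(ln 4) = (4)(4^5)(-1) + (-3)(4^3)(-1) = -3904.

-3904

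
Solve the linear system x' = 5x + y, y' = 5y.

Coefficient matrix A = [[5, 1], [0, 5]].
Characteristic polynomial det(A - λI) = λ^2 - 10λ + 25 = 0.
Single eigenvalue λ = 5 with algebraic multiplicity 2.
Eigenvector v = (-1,0); generalized eigenvector w with (A-λI)w=v is (2,-1).
General solution: e^(5t)[C_1·v + C_2·(t·v + w)].

x(t) = -C_1e^(5t) - C_2te^(5t) + 2C_2e^(5t), y(t) = -C_2e^(5t)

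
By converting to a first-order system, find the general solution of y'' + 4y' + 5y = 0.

y(t) = C_1e^(-2t)cos(t) + C_2e^(-2t)sin(t)

Let x_1 = y, x_2 = y'. Then x_1' = x_2 and x_2' = -5x_1 - 4x_2.
A = [[0,1],[-5,-4]]; det(A-λI) = λ^2 + 4λ + 5.
Eigenvalues λ = -2 ± i.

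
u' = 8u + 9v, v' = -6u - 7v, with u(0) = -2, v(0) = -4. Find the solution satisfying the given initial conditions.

u(t) = -18e^(2t) + 16e^(-t), v(t) = 12e^(2t) - 16e^(-t)

Coefficient matrix A = [[8, 9], [-6, -7]].
Characteristic polynomial det(A - λI) = λ^2 - λ - 2 = 0.
Eigenvalues λ = -1, 2.
For λ=-1: (A-λI) row 1 is [9, 9], so an eigenvector is (-1, 1).
For λ=2: (A-λI) row 1 is [6, 9], so an eigenvector is (-3, 2).
General solution: c_1e^(-t)(-1,1) + c_2e^(2t)(-3,2).
Applying u(0)=-2, v(0)=-4 gives c_1=-16, c_2=6.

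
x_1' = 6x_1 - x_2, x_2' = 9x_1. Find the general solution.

Coefficient matrix A = [[6, -1], [9, 0]].
Characteristic polynomial det(A - λI) = λ^2 - 6λ + 9 = 0.
Single eigenvalue λ = 3 with algebraic multiplicity 2.
Eigenvector v = (1,3); generalized eigenvector w with (A-λI)w=v is (0,-1).
General solution: e^(3t)[c_1·v + c_2·(t·v + w)].

x_1(t) = c_1e^(3t) + c_2te^(3t), x_2(t) = 3c_1e^(3t) + 3c_2te^(3t) - c_2e^(3t)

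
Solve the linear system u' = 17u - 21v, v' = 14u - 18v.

u(t) = 3c_1e^(3t) + c_2e^(-4t), v(t) = 2c_1e^(3t) + c_2e^(-4t)

Coefficient matrix A = [[17, -21], [14, -18]].
Characteristic polynomial det(A - λI) = λ^2 + λ - 12 = 0.
Eigenvalues λ = 3, -4.
For λ=3: (A-λI) row 1 is [14, -21], so an eigenvector is (3, 2).
For λ=-4: (A-λI) row 1 is [21, -21], so an eigenvector is (1, 1).
General solution: c_1e^(3t)(3,2) + c_2e^(-4t)(1,1).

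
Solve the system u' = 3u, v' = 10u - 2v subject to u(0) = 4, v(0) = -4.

u(t) = 4e^(3t), v(t) = 8e^(3t) - 12e^(-2t)

Coefficient matrix A = [[3, 0], [10, -2]].
Characteristic polynomial det(A - λI) = λ^2 - λ - 6 = 0.
Eigenvalues λ = -2, 3.
For λ=-2: (A-λI) row 1 is [5, 0], so an eigenvector is (0, -1).
For λ=3: (A-λI) row 2 is [10, -5], so an eigenvector is (1, 2).
General solution: K_1e^(-2t)(0,-1) + K_2e^(3t)(1,2).
Applying u(0)=4, v(0)=-4 gives K_1=12, K_2=4.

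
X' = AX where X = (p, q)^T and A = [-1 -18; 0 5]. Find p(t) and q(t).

p(t) = -C_1e^(-t) + 3C_2e^(5t), q(t) = -C_2e^(5t)

Coefficient matrix A = [[-1, -18], [0, 5]].
Characteristic polynomial det(A - λI) = λ^2 - 4λ - 5 = 0.
Eigenvalues λ = -1, 5.
For λ=-1: (A-λI) row 1 is [0, -18], so an eigenvector is (-1, 0).
For λ=5: (A-λI) row 1 is [-6, -18], so an eigenvector is (3, -1).
General solution: C_1e^(-t)(-1,0) + C_2e^(5t)(3,-1).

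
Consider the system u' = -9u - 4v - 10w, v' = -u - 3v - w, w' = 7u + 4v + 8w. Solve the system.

Coefficient matrix A = [[-9, -4, -10], [-1, -3, -1], [7, 4, 8]].
det(A - λI) = 0 gives eigenvalues λ = -3, 1, -2.
For λ=-3: eigenvector (1,1,-1).
For λ=1: eigenvector (-1,0,1).
For λ=-2: eigenvector (2,-1,-1).
General solution: K_1e^(-3t)(1,1,-1) + K_2e^(t)(-1,0,1) + K_3e^(-2t)(2,-1,-1).

u(t) = K_1e^(-3t) - K_2e^(t) + 2K_3e^(-2t), v(t) = K_1e^(-3t) - K_3e^(-2t), w(t) = -K_1e^(-3t) + K_2e^(t) - K_3e^(-2t)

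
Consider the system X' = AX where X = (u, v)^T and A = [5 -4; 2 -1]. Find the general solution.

u(t) = -K_1e^(t) - 2K_2e^(3t), v(t) = -K_1e^(t) - K_2e^(3t)

Coefficient matrix A = [[5, -4], [2, -1]].
Characteristic polynomial det(A - λI) = λ^2 - 4λ + 3 = 0.
Eigenvalues λ = 1, 3.
For λ=1: (A-λI) row 1 is [4, -4], so an eigenvector is (-1, -1).
For λ=3: (A-λI) row 1 is [2, -4], so an eigenvector is (-2, -1).
General solution: K_1e^(t)(-1,-1) + K_2e^(3t)(-2,-1).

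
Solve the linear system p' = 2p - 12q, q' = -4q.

p(t) = -2C_1e^(-4t) - C_2e^(2t), q(t) = -C_1e^(-4t)

Coefficient matrix A = [[2, -12], [0, -4]].
Characteristic polynomial det(A - λI) = λ^2 + 2λ - 8 = 0.
Eigenvalues λ = -4, 2.
For λ=-4: (A-λI) row 1 is [6, -12], so an eigenvector is (-2, -1).
For λ=2: (A-λI) row 1 is [0, -12], so an eigenvector is (-1, 0).
General solution: C_1e^(-4t)(-2,-1) + C_2e^(2t)(-1,0).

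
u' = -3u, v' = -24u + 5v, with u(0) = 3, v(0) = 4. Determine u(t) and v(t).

u(t) = 3e^(-3t), v(t) = -5e^(5t) + 9e^(-3t)

Coefficient matrix A = [[-3, 0], [-24, 5]].
Characteristic polynomial det(A - λI) = λ^2 - 2λ - 15 = 0.
Eigenvalues λ = -3, 5.
For λ=-3: (A-λI) row 2 is [-24, 8], so an eigenvector is (1, 3).
For λ=5: (A-λI) row 1 is [-8, 0], so an eigenvector is (0, 1).
General solution: c_1e^(-3t)(1,3) + c_2e^(5t)(0,1).
Applying u(0)=3, v(0)=4 gives c_1=3, c_2=-5.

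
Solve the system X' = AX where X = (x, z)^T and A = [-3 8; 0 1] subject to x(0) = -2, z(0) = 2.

x(t) = 4e^(t) - 6e^(-3t), z(t) = 2e^(t)

Coefficient matrix A = [[-3, 8], [0, 1]].
Characteristic polynomial det(A - λI) = λ^2 + 2λ - 3 = 0.
Eigenvalues λ = -3, 1.
For λ=-3: (A-λI) row 1 is [0, 8], so an eigenvector is (-1, 0).
For λ=1: (A-λI) row 1 is [-4, 8], so an eigenvector is (-2, -1).
General solution: K_1e^(-3t)(-1,0) + K_2e^(t)(-2,-1).
Applying x(0)=-2, z(0)=2 gives K_1=6, K_2=-2.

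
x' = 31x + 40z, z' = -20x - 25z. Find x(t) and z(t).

x(t) = -3c_1e^(3t)sin(4t) + c_1e^(3t)cos(4t) + c_2e^(3t)sin(4t) + 3c_2e^(3t)cos(4t), z(t) = 2c_1e^(3t)sin(4t) - c_1e^(3t)cos(4t) - c_2e^(3t)sin(4t) - 2c_2e^(3t)cos(4t)

Coefficient matrix A = [[31, 40], [-20, -25]].
Characteristic polynomial det(A - λI) = λ^2 - 6λ + 25 = 0.
Eigenvalues λ = 3 ± 4i (complex conjugate pair).
For λ=3+4i: an eigenvector is (1,-1) - i(-3,2) = (1 + 3i, -1 - 2i).
A real fundamental pair from Re and Im of e^((3+4i)t)v: X_1 = e^(3t)(cos(4t)·(1,-1) + sin(4t)·(-3,2)), X_2 = e^(3t)(sin(4t)·(1,-1) - cos(4t)·(-3,2)).
General solution: c_1X_1 + c_2X_2.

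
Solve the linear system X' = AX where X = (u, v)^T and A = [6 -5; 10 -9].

Coefficient matrix A = [[6, -5], [10, -9]].
Characteristic polynomial det(A - λI) = λ^2 + 3λ - 4 = 0.
Eigenvalues λ = 1, -4.
For λ=1: (A-λI) row 1 is [5, -5], so an eigenvector is (-1, -1).
For λ=-4: (A-λI) row 1 is [10, -5], so an eigenvector is (-1, -2).
General solution: c_1e^(t)(-1,-1) + c_2e^(-4t)(-1,-2).

u(t) = -c_1e^(t) - c_2e^(-4t), v(t) = -c_1e^(t) - 2c_2e^(-4t)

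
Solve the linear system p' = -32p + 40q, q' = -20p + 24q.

p(t) = K_1e^(-4t)sin(4t) - 3K_1e^(-4t)cos(4t) - 3K_2e^(-4t)sin(4t) - K_2e^(-4t)cos(4t), q(t) = K_1e^(-4t)sin(4t) - 2K_1e^(-4t)cos(4t) - 2K_2e^(-4t)sin(4t) - K_2e^(-4t)cos(4t)

Coefficient matrix A = [[-32, 40], [-20, 24]].
Characteristic polynomial det(A - λI) = λ^2 + 8λ + 32 = 0.
Eigenvalues λ = -4 ± 4i (complex conjugate pair).
For λ=-4+4i: an eigenvector is (-3,-2) - i(1,1) = (-3 - i, -2 - i).
A real fundamental pair from Re and Im of e^((-4+4i)t)v: X_1 = e^(-4t)(cos(4t)·(-3,-2) + sin(4t)·(1,1)), X_2 = e^(-4t)(sin(4t)·(-3,-2) - cos(4t)·(1,1)).
General solution: K_1X_1 + K_2X_2.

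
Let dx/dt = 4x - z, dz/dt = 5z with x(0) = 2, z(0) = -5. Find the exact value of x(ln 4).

A = [[4,-1],[0,5]]; eigenvalues λ = 5, 4.
Eigenvectors: (-1,1) for λ=5, (-1,0) for λ=4.
From the initial condition, c_1 = -5, c_2 = 3.
x(ln 4) = (-5)(4^5)(-1) + (3)(4^4)(-1) = 4352.

4352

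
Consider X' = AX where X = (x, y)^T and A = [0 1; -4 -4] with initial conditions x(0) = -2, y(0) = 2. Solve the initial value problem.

x(t) = -2te^(-2t) - 2e^(-2t), y(t) = 4te^(-2t) + 2e^(-2t)

Coefficient matrix A = [[0, 1], [-4, -4]].
Characteristic polynomial det(A - λI) = λ^2 + 4λ + 4 = 0.
Single eigenvalue λ = -2 with algebraic multiplicity 2.
Eigenvector v = (-1,2); generalized eigenvector w with (A-λI)w=v is (1,-3).
General solution: e^(-2t)[K_1·v + K_2·(t·v + w)].
Applying x(0)=-2, y(0)=2 gives K_1=4, K_2=2.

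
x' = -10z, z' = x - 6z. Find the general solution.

x(t) = C_1e^(-3t)sin(t) - 3C_1e^(-3t)cos(t) - 3C_2e^(-3t)sin(t) - C_2e^(-3t)cos(t), z(t) = -C_1e^(-3t)cos(t) - C_2e^(-3t)sin(t)

Coefficient matrix A = [[0, -10], [1, -6]].
Characteristic polynomial det(A - λI) = λ^2 + 6λ + 10 = 0.
Eigenvalues λ = -3 ± i (complex conjugate pair).
For λ=-3+i: an eigenvector is (-3,-1) - i(1,0) = (-3 - i, -1).
A real fundamental pair from Re and Im of e^((-3+i)t)v: X_1 = e^(-3t)(cos(t)·(-3,-1) + sin(t)·(1,0)), X_2 = e^(-3t)(sin(t)·(-3,-1) - cos(t)·(1,0)).
General solution: C_1X_1 + C_2X_2.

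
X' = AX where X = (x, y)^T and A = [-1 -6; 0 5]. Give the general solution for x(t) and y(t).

x(t) = -c_1e^(-t) - c_2e^(5t), y(t) = c_2e^(5t)

Coefficient matrix A = [[-1, -6], [0, 5]].
Characteristic polynomial det(A - λI) = λ^2 - 4λ - 5 = 0.
Eigenvalues λ = -1, 5.
For λ=-1: (A-λI) row 1 is [0, -6], so an eigenvector is (-1, 0).
For λ=5: (A-λI) row 1 is [-6, -6], so an eigenvector is (-1, 1).
General solution: c_1e^(-t)(-1,0) + c_2e^(5t)(-1,1).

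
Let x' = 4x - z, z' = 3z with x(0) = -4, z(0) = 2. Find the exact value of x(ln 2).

-80

A = [[4,-1],[0,3]]; eigenvalues λ = 4, 3.
Eigenvectors: (1,0) for λ=4, (-1,-1) for λ=3.
From the initial condition, c_1 = -6, c_2 = -2.
x(ln 2) = (-6)(2^4)(1) + (-2)(2^3)(-1) = -80.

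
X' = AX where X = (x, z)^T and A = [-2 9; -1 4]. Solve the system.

Coefficient matrix A = [[-2, 9], [-1, 4]].
Characteristic polynomial det(A - λI) = λ^2 - 2λ + 1 = 0.
Single eigenvalue λ = 1 with algebraic multiplicity 2.
Eigenvector v = (3,1); generalized eigenvector w with (A-λI)w=v is (-1,0).
General solution: e^(t)[C_1·v + C_2·(t·v + w)].

x(t) = 3C_1e^(t) + 3C_2te^(t) - C_2e^(t), z(t) = C_1e^(t) + C_2te^(t)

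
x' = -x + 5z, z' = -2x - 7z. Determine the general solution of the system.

Coefficient matrix A = [[-1, 5], [-2, -7]].
Characteristic polynomial det(A - λI) = λ^2 + 8λ + 17 = 0.
Eigenvalues λ = -4 ± i (complex conjugate pair).
For λ=-4+i: an eigenvector is (-2,1) - i(-1,1) = (-2 + i, 1 - i).
A real fundamental pair from Re and Im of e^((-4+i)t)v: X_1 = e^(-4t)(cos(t)·(-2,1) + sin(t)·(-1,1)), X_2 = e^(-4t)(sin(t)·(-2,1) - cos(t)·(-1,1)).
General solution: K_1X_1 + K_2X_2.

x(t) = -K_1e^(-4t)sin(t) - 2K_1e^(-4t)cos(t) - 2K_2e^(-4t)sin(t) + K_2e^(-4t)cos(t), z(t) = K_1e^(-4t)sin(t) + K_1e^(-4t)cos(t) + K_2e^(-4t)sin(t) - K_2e^(-4t)cos(t)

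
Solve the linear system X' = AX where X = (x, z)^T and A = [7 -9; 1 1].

Coefficient matrix A = [[7, -9], [1, 1]].
Characteristic polynomial det(A - λI) = λ^2 - 8λ + 16 = 0.
Single eigenvalue λ = 4 with algebraic multiplicity 2.
Eigenvector v = (3,1); generalized eigenvector w with (A-λI)w=v is (-2,-1).
General solution: e^(4t)[C_1·v + C_2·(t·v + w)].

x(t) = 3C_1e^(4t) + 3C_2te^(4t) - 2C_2e^(4t), z(t) = C_1e^(4t) + C_2te^(4t) - C_2e^(4t)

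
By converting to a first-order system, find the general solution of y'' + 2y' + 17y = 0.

y(t) = c_1e^(-t)cos(4t) + c_2e^(-t)sin(4t)

Let x_1 = y, x_2 = y'. Then x_1' = x_2 and x_2' = -17x_1 - 2x_2.
A = [[0,1],[-17,-2]]; det(A-λI) = λ^2 + 2λ + 17.
Eigenvalues λ = -1 ± 4i.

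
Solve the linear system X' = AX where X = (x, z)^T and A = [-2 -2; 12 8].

Coefficient matrix A = [[-2, -2], [12, 8]].
Characteristic polynomial det(A - λI) = λ^2 - 6λ + 8 = 0.
Eigenvalues λ = 2, 4.
For λ=2: (A-λI) row 1 is [-4, -2], so an eigenvector is (1, -2).
For λ=4: (A-λI) row 1 is [-6, -2], so an eigenvector is (1, -3).
General solution: c_1e^(2t)(1,-2) + c_2e^(4t)(1,-3).

x(t) = c_1e^(2t) + c_2e^(4t), z(t) = -2c_1e^(2t) - 3c_2e^(4t)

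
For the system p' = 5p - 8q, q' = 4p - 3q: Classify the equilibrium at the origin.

A = [[5,-8],[4,-3]]; det(A-λI) = λ^2 - 2λ + 17.
λ = 1 ± 4i: positive real part.

unstable spiral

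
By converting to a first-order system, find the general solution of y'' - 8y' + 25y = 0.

y(t) = c_1e^(4t)cos(3t) + c_2e^(4t)sin(3t)

Let x_1 = y, x_2 = y'. Then x_1' = x_2 and x_2' = -25x_1 + 8x_2.
A = [[0,1],[-25,8]]; det(A-λI) = λ^2 - 8λ + 25.
Eigenvalues λ = 4 ± 3i.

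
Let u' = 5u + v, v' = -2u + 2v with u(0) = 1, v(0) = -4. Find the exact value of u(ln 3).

A = [[5,1],[-2,2]]; eigenvalues λ = 4, 3.
Eigenvectors: (1,-1) for λ=4, (-1,2) for λ=3.
From the initial condition, c_1 = -2, c_2 = -3.
u(ln 3) = (-2)(3^4)(1) + (-3)(3^3)(-1) = -81.

-81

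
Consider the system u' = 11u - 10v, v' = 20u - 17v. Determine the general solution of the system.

u(t) = C_1e^(-3t)sin(2t) - 2C_1e^(-3t)cos(2t) - 2C_2e^(-3t)sin(2t) - C_2e^(-3t)cos(2t), v(t) = C_1e^(-3t)sin(2t) - 3C_1e^(-3t)cos(2t) - 3C_2e^(-3t)sin(2t) - C_2e^(-3t)cos(2t)

Coefficient matrix A = [[11, -10], [20, -17]].
Characteristic polynomial det(A - λI) = λ^2 + 6λ + 13 = 0.
Eigenvalues λ = -3 ± 2i (complex conjugate pair).
For λ=-3+2i: an eigenvector is (-2,-3) - i(1,1) = (-2 - i, -3 - i).
A real fundamental pair from Re and Im of e^((-3+2i)t)v: X_1 = e^(-3t)(cos(2t)·(-2,-3) + sin(2t)·(1,1)), X_2 = e^(-3t)(sin(2t)·(-2,-3) - cos(2t)·(1,1)).
General solution: C_1X_1 + C_2X_2.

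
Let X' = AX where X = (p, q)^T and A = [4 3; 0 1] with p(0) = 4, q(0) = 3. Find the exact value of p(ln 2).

A = [[4,3],[0,1]]; eigenvalues λ = 1, 4.
Eigenvectors: (-1,1) for λ=1, (-1,0) for λ=4.
From the initial condition, c_1 = 3, c_2 = -7.
p(ln 2) = (3)(2^1)(-1) + (-7)(2^4)(-1) = 106.

106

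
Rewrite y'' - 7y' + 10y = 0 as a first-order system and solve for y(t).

Let x_1 = y, x_2 = y'. Then x_1' = x_2 and x_2' = -10x_1 + 7x_2.
A = [[0,1],[-10,7]]; det(A-λI) = λ^2 - 7λ + 10.
Eigenvalues λ = 2, 5 with eigenvectors (1,2), (1,5).

y(t) = c_1e^(2t) + c_2e^(5t)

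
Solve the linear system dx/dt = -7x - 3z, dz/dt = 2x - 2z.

x(t) = 3C_1e^(-5t) + C_2e^(-4t), z(t) = -2C_1e^(-5t) - C_2e^(-4t)

Coefficient matrix A = [[-7, -3], [2, -2]].
Characteristic polynomial det(A - λI) = λ^2 + 9λ + 20 = 0.
Eigenvalues λ = -5, -4.
For λ=-5: (A-λI) row 1 is [-2, -3], so an eigenvector is (3, -2).
For λ=-4: (A-λI) row 1 is [-3, -3], so an eigenvector is (1, -1).
General solution: C_1e^(-5t)(3,-2) + C_2e^(-4t)(1,-1).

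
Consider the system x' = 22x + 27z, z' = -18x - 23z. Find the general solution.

x(t) = -3C_1e^(4t) + C_2e^(-5t), z(t) = 2C_1e^(4t) - C_2e^(-5t)

Coefficient matrix A = [[22, 27], [-18, -23]].
Characteristic polynomial det(A - λI) = λ^2 + λ - 20 = 0.
Eigenvalues λ = 4, -5.
For λ=4: (A-λI) row 1 is [18, 27], so an eigenvector is (-3, 2).
For λ=-5: (A-λI) row 1 is [27, 27], so an eigenvector is (1, -1).
General solution: C_1e^(4t)(-3,2) + C_2e^(-5t)(1,-1).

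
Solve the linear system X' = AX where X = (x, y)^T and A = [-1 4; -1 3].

Coefficient matrix A = [[-1, 4], [-1, 3]].
Characteristic polynomial det(A - λI) = λ^2 - 2λ + 1 = 0.
Single eigenvalue λ = 1 with algebraic multiplicity 2.
Eigenvector v = (2,1); generalized eigenvector w with (A-λI)w=v is (-1,0).
General solution: e^(t)[K_1·v + K_2·(t·v + w)].

x(t) = 2K_1e^(t) + 2K_2te^(t) - K_2e^(t), y(t) = K_1e^(t) + K_2te^(t)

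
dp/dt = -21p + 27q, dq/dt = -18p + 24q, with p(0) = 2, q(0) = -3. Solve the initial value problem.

p(t) = -13e^(6t) + 15e^(-3t), q(t) = -13e^(6t) + 10e^(-3t)

Coefficient matrix A = [[-21, 27], [-18, 24]].
Characteristic polynomial det(A - λI) = λ^2 - 3λ - 18 = 0.
Eigenvalues λ = 6, -3.
For λ=6: (A-λI) row 1 is [-27, 27], so an eigenvector is (-1, -1).
For λ=-3: (A-λI) row 1 is [-18, 27], so an eigenvector is (-3, -2).
General solution: K_1e^(6t)(-1,-1) + K_2e^(-3t)(-3,-2).
Applying p(0)=2, q(0)=-3 gives K_1=13, K_2=-5.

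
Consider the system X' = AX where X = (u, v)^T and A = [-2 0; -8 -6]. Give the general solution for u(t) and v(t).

u(t) = c_1e^(-2t), v(t) = -2c_1e^(-2t) + c_2e^(-6t)

Coefficient matrix A = [[-2, 0], [-8, -6]].
Characteristic polynomial det(A - λI) = λ^2 + 8λ + 12 = 0.
Eigenvalues λ = -2, -6.
For λ=-2: (A-λI) row 2 is [-8, -4], so an eigenvector is (1, -2).
For λ=-6: (A-λI) row 1 is [4, 0], so an eigenvector is (0, 1).
General solution: c_1e^(-2t)(1,-2) + c_2e^(-6t)(0,1).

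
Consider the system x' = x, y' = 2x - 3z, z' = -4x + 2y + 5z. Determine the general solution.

Coefficient matrix A = [[1, 0, 0], [2, 0, -3], [-4, 2, 5]].
det(A - λI) = 0 gives eigenvalues λ = 1, 3, 2.
For λ=1: eigenvector (1,2,0).
For λ=3: eigenvector (0,-1,1).
For λ=2: eigenvector (0,3,-2).
General solution: c_1e^(t)(1,2,0) + c_2e^(3t)(0,-1,1) + c_3e^(2t)(0,3,-2).

x(t) = c_1e^(t), y(t) = 2c_1e^(t) - c_2e^(3t) + 3c_3e^(2t), z(t) = c_2e^(3t) - 2c_3e^(2t)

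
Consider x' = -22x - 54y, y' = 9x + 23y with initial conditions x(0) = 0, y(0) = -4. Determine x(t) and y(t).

x(t) = 24e^(5t) - 24e^(-4t), y(t) = -12e^(5t) + 8e^(-4t)

Coefficient matrix A = [[-22, -54], [9, 23]].
Characteristic polynomial det(A - λI) = λ^2 - λ - 20 = 0.
Eigenvalues λ = -4, 5.
For λ=-4: (A-λI) row 1 is [-18, -54], so an eigenvector is (3, -1).
For λ=5: (A-λI) row 1 is [-27, -54], so an eigenvector is (2, -1).
General solution: C_1e^(-4t)(3,-1) + C_2e^(5t)(2,-1).
Applying x(0)=0, y(0)=-4 gives C_1=-8, C_2=12.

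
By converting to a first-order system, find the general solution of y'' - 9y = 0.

Let x_1 = y, x_2 = y'. Then x_1' = x_2 and x_2' = 9x_1.
A = [[0,1],[9,0]]; det(A-λI) = λ^2 - 9.
Eigenvalues λ = -3, 3 with eigenvectors (1,-3), (1,3).

y(t) = C_1e^(-3t) + C_2e^(3t)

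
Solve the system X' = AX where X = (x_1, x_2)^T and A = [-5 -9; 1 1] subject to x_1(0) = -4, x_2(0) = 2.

x_1(t) = -6te^(-2t) - 4e^(-2t), x_2(t) = 2te^(-2t) + 2e^(-2t)

Coefficient matrix A = [[-5, -9], [1, 1]].
Characteristic polynomial det(A - λI) = λ^2 + 4λ + 4 = 0.
Single eigenvalue λ = -2 with algebraic multiplicity 2.
Eigenvector v = (-3,1); generalized eigenvector w with (A-λI)w=v is (1,0).
General solution: e^(-2t)[K_1·v + K_2·(t·v + w)].
Applying x_1(0)=-4, x_2(0)=2 gives K_1=2, K_2=2.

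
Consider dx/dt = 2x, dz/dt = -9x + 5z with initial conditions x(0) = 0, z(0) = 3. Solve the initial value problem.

x(t) = 0, z(t) = 3e^(5t)

Coefficient matrix A = [[2, 0], [-9, 5]].
Characteristic polynomial det(A - λI) = λ^2 - 7λ + 10 = 0.
Eigenvalues λ = 2, 5.
For λ=2: (A-λI) row 2 is [-9, 3], so an eigenvector is (1, 3).
For λ=5: (A-λI) row 1 is [-3, 0], so an eigenvector is (0, 1).
General solution: C_1e^(2t)(1,3) + C_2e^(5t)(0,1).
Applying x(0)=0, z(0)=3 gives C_1=0, C_2=3.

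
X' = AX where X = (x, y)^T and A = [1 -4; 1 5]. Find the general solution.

x(t) = 2C_1e^(3t) + 2C_2te^(3t) - 3C_2e^(3t), y(t) = -C_1e^(3t) - C_2te^(3t) + C_2e^(3t)

Coefficient matrix A = [[1, -4], [1, 5]].
Characteristic polynomial det(A - λI) = λ^2 - 6λ + 9 = 0.
Single eigenvalue λ = 3 with algebraic multiplicity 2.
Eigenvector v = (2,-1); generalized eigenvector w with (A-λI)w=v is (-3,1).
General solution: e^(3t)[C_1·v + C_2·(t·v + w)].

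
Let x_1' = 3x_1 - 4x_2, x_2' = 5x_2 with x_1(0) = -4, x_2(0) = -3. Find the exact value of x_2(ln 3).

A = [[3,-4],[0,5]]; eigenvalues λ = 3, 5.
Eigenvectors: (-1,0) for λ=3, (-2,1) for λ=5.
From the initial condition, c_1 = 10, c_2 = -3.
x_2(ln 3) = (10)(3^3)(0) + (-3)(3^5)(1) = -729.

-729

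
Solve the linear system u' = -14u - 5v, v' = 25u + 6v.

Coefficient matrix A = [[-14, -5], [25, 6]].
Characteristic polynomial det(A - λI) = λ^2 + 8λ + 41 = 0.
Eigenvalues λ = -4 ± 5i (complex conjugate pair).
For λ=-4+5i: an eigenvector is (1,-2) - i(0,1) = (1, -2 - i).
A real fundamental pair from Re and Im of e^((-4+5i)t)v: X_1 = e^(-4t)(cos(5t)·(1,-2) + sin(5t)·(0,1)), X_2 = e^(-4t)(sin(5t)·(1,-2) - cos(5t)·(0,1)).
General solution: c_1X_1 + c_2X_2.

u(t) = c_1e^(-4t)cos(5t) + c_2e^(-4t)sin(5t), v(t) = c_1e^(-4t)sin(5t) - 2c_1e^(-4t)cos(5t) - 2c_2e^(-4t)sin(5t) - c_2e^(-4t)cos(5t)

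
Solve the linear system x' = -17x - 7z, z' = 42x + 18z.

Coefficient matrix A = [[-17, -7], [42, 18]].
Characteristic polynomial det(A - λI) = λ^2 - λ - 12 = 0.
Eigenvalues λ = -3, 4.
For λ=-3: (A-λI) row 1 is [-14, -7], so an eigenvector is (-1, 2).
For λ=4: (A-λI) row 1 is [-21, -7], so an eigenvector is (-1, 3).
General solution: C_1e^(-3t)(-1,2) + C_2e^(4t)(-1,3).

x(t) = -C_1e^(-3t) - C_2e^(4t), z(t) = 2C_1e^(-3t) + 3C_2e^(4t)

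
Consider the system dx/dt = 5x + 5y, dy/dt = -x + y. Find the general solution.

x(t) = -K_1e^(3t)sin(t) + 2K_1e^(3t)cos(t) + 2K_2e^(3t)sin(t) + K_2e^(3t)cos(t), y(t) = -K_1e^(3t)cos(t) - K_2e^(3t)sin(t)

Coefficient matrix A = [[5, 5], [-1, 1]].
Characteristic polynomial det(A - λI) = λ^2 - 6λ + 10 = 0.
Eigenvalues λ = 3 ± i (complex conjugate pair).
For λ=3+i: an eigenvector is (2,-1) - i(-1,0) = (2 + i, -1).
A real fundamental pair from Re and Im of e^((3+i)t)v: X_1 = e^(3t)(cos(t)·(2,-1) + sin(t)·(-1,0)), X_2 = e^(3t)(sin(t)·(2,-1) - cos(t)·(-1,0)).
General solution: K_1X_1 + K_2X_2.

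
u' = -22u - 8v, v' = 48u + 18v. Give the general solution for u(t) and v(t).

Coefficient matrix A = [[-22, -8], [48, 18]].
Characteristic polynomial det(A - λI) = λ^2 + 4λ - 12 = 0.
Eigenvalues λ = -6, 2.
For λ=-6: (A-λI) row 1 is [-16, -8], so an eigenvector is (1, -2).
For λ=2: (A-λI) row 1 is [-24, -8], so an eigenvector is (1, -3).
General solution: K_1e^(-6t)(1,-2) + K_2e^(2t)(1,-3).

u(t) = K_1e^(-6t) + K_2e^(2t), v(t) = -2K_1e^(-6t) - 3K_2e^(2t)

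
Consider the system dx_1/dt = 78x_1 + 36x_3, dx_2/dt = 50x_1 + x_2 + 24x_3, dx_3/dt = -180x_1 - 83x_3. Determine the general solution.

x_1(t) = 9C_2e^(-2t) - 4C_3e^(-3t), x_2(t) = C_1e^(t) + 10C_2e^(-2t) - 4C_3e^(-3t), x_3(t) = -20C_2e^(-2t) + 9C_3e^(-3t)

Coefficient matrix A = [[78, 0, 36], [50, 1, 24], [-180, 0, -83]].
det(A - λI) = 0 gives eigenvalues λ = 1, -2, -3.
For λ=1: eigenvector (0,1,0).
For λ=-2: eigenvector (9,10,-20).
For λ=-3: eigenvector (-4,-4,9).
General solution: C_1e^(t)(0,1,0) + C_2e^(-2t)(9,10,-20) + C_3e^(-3t)(-4,-4,9).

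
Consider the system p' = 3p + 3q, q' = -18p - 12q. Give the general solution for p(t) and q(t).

Coefficient matrix A = [[3, 3], [-18, -12]].
Characteristic polynomial det(A - λI) = λ^2 + 9λ + 18 = 0.
Eigenvalues λ = -6, -3.
For λ=-6: (A-λI) row 1 is [9, 3], so an eigenvector is (1, -3).
For λ=-3: (A-λI) row 1 is [6, 3], so an eigenvector is (-1, 2).
General solution: C_1e^(-6t)(1,-3) + C_2e^(-3t)(-1,2).

p(t) = C_1e^(-6t) - C_2e^(-3t), q(t) = -3C_1e^(-6t) + 2C_2e^(-3t)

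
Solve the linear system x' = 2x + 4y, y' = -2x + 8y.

x(t) = 2C_1e^(4t) + C_2e^(6t), y(t) = C_1e^(4t) + C_2e^(6t)

Coefficient matrix A = [[2, 4], [-2, 8]].
Characteristic polynomial det(A - λI) = λ^2 - 10λ + 24 = 0.
Eigenvalues λ = 4, 6.
For λ=4: (A-λI) row 1 is [-2, 4], so an eigenvector is (2, 1).
For λ=6: (A-λI) row 1 is [-4, 4], so an eigenvector is (1, 1).
General solution: C_1e^(4t)(2,1) + C_2e^(6t)(1,1).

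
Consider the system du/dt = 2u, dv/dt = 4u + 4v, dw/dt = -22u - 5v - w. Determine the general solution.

u(t) = C_1e^(2t), v(t) = -2C_1e^(2t) - C_3e^(4t), w(t) = -4C_1e^(2t) + C_2e^(-t) + C_3e^(4t)

Coefficient matrix A = [[2, 0, 0], [4, 4, 0], [-22, -5, -1]].
det(A - λI) = 0 gives eigenvalues λ = 2, -1, 4.
For λ=2: eigenvector (1,-2,-4).
For λ=-1: eigenvector (0,0,1).
For λ=4: eigenvector (0,-1,1).
General solution: C_1e^(2t)(1,-2,-4) + C_2e^(-t)(0,0,1) + C_3e^(4t)(0,-1,1).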